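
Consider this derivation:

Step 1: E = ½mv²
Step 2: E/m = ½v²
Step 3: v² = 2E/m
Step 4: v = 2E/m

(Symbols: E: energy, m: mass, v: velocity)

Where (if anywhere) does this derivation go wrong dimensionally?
Step 4

Step 1: E = ½mv² → LHS [L^2 M T^-2], RHS [L^2 M T^-2] ✓
Step 2: E/m = ½v² → LHS [L^2 T^-2], RHS [L^2 T^-2] ✓
Step 3: v² = 2E/m → LHS [L^2 T^-2], RHS [L^2 T^-2] ✓
Step 4: v = 2E/m → LHS [L T^-1], RHS [L^2 T^-2] ✗

The first dimensional inconsistency appears in step 4: v = 2E/m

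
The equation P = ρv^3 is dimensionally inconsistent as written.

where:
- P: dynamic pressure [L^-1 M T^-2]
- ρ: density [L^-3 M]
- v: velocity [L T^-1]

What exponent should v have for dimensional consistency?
The exponent of v should be 2: P = ρv^2

The LHS P has dimensions [L^-1 M T^-2]; v has dimensions [L T^-1].
As written, the RHS ρv^3 (exponent 3 on v) has dimensions [M T^-3], which does not match.
With exponent 2, the RHS ρv^2 has dimensions [L^-1 M T^-2], matching the LHS.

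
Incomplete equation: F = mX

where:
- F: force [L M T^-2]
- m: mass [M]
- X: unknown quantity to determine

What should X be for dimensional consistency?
X = a (acceleration), dimensions [L T^-2]

F has dimensions [L M T^-2]; the rest of the RHS (m) has dimensions [M].
So X must have dimensions [L T^-2] — X = a (acceleration).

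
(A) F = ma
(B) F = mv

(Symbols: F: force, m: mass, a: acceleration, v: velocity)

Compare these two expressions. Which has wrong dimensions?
(B)

(A) F = ma: LHS [L M T^-2], RHS [L M T^-2] ✓
(B) F = mv: LHS [L M T^-2], RHS [L M T^-1] ✗

Expression (B) F = mv is dimensionally incorrect.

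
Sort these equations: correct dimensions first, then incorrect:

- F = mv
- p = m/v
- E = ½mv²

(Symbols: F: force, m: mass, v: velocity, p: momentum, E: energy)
Dimensionally correct: E = ½mv²
Dimensionally incorrect: F = mv, p = m/v
Ordered (correct first, then incorrect): E = ½mv², F = mv, p = m/v

- F = mv: LHS [L M T^-2], RHS [L M T^-1] → incorrect ✗
- p = m/v: LHS [L M T^-1], RHS [L^-1 M T] → incorrect ✗
- E = ½mv²: LHS [L^2 M T^-2], RHS [L^2 M T^-2] → correct ✓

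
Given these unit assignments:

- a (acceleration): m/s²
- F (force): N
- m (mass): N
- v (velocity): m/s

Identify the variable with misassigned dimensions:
m

The variable m (mass) should have units kg, not N.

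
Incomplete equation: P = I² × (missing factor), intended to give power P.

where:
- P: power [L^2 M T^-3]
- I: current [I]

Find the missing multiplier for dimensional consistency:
R (resistance), dimensions [I^-2 L^2 M T^-3]

P has dimensions [L^2 M T^-3] and I² has dimensions [I^2].
The missing factor must have dimensions [L^2 M T^-3] / [I^2] = [I^-2 L^2 M T^-3], i.e. resistance (R).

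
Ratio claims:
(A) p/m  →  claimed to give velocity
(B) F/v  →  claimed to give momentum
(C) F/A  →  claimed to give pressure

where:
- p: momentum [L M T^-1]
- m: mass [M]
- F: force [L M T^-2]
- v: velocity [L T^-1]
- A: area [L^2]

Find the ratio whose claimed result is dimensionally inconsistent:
(B) F/v does not give momentum

(A) p/m: [L T^-1] = velocity [L T^-1] ✓
(B) F/v: [M T^-1] ≠ momentum [L M T^-1] ✗
(C) F/A: [L^-1 M T^-2] = pressure [L^-1 M T^-2] ✓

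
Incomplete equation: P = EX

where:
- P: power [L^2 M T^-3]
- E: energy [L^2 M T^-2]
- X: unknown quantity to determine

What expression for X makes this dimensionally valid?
X = f (inverse time / frequency (1/t)), dimensions [T^-1]

P has dimensions [L^2 M T^-3]; the rest of the RHS (E) has dimensions [L^2 M T^-2].
So X must have dimensions [T^-1] — X = f (inverse time / frequency (1/t)).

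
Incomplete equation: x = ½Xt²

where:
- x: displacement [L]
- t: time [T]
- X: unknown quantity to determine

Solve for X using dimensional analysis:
X = a (acceleration), dimensions [L T^-2]

x has dimensions [L]; the rest of the RHS (½ t²) has dimensions [T^2].
So X must have dimensions [L T^-2] — X = a (acceleration).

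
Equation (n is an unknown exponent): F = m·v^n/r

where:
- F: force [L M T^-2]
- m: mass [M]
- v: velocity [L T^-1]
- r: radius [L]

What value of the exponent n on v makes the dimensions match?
n = 2

F has dimensions [L M T^-2]; v has dimensions [L T^-1].
The rest of the RHS has dimensions [L^-1 M], so v^n must supply [L^2 T^-2].
With n = 2: m·v^2/r has dimensions [L M T^-2], matching the LHS ✓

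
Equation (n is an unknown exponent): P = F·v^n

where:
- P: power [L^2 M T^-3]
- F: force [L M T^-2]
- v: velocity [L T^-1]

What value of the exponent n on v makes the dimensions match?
n = 1

P has dimensions [L^2 M T^-3]; v has dimensions [L T^-1].
The rest of the RHS has dimensions [L M T^-2], so v^n must supply [L T^-1].
With n = 1: F·v^1 has dimensions [L^2 M T^-3], matching the LHS ✓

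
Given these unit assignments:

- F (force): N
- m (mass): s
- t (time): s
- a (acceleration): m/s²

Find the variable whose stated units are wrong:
m

The variable m (mass) should have units kg, not s.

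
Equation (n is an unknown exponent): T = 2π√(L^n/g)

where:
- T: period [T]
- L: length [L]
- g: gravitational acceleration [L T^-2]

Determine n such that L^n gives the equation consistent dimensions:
n = 1

T has dimensions [T]; L has dimensions [L].
With n = 1: 2π√(L^1/g) has dimensions [T], matching the LHS ✓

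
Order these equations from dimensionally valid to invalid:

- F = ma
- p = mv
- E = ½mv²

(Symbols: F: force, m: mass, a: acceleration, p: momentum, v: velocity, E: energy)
Dimensionally correct: F = ma, p = mv, E = ½mv²
Dimensionally incorrect: none
Ordered (correct first, then incorrect): F = ma, p = mv, E = ½mv²

- F = ma: LHS [L M T^-2], RHS [L M T^-2] → correct ✓
- p = mv: LHS [L M T^-1], RHS [L M T^-1] → correct ✓
- E = ½mv²: LHS [L^2 M T^-2], RHS [L^2 M T^-2] → correct ✓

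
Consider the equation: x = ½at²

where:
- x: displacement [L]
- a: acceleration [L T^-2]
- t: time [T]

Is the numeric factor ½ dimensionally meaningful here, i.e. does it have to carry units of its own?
No

x has dimensions [L] and at² already has dimensions [L], so the equation balances without ½ contributing any dimensions. ½ is a pure (dimensionless) number; changing or removing it would not affect dimensional consistency.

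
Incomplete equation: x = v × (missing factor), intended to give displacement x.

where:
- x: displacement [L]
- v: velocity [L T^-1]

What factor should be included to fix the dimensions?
t (time), dimensions [T]

x has dimensions [L] and v has dimensions [L T^-1].
The missing factor must have dimensions [L] / [L T^-1] = [T], i.e. time (t).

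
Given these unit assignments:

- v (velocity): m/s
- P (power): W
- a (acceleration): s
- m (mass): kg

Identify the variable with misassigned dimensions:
a

The variable a (acceleration) should have units m/s², not s.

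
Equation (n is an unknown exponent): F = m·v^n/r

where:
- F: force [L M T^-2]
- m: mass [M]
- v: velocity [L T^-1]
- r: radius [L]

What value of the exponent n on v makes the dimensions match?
n = 2

F has dimensions [L M T^-2]; v has dimensions [L T^-1].
The rest of the RHS has dimensions [L^-1 M], so v^n must supply [L^2 T^-2].
With n = 2: m·v^2/r has dimensions [L M T^-2], matching the LHS ✓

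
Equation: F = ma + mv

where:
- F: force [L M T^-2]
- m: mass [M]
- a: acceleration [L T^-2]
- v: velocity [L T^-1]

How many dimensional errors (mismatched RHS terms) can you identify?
1

LHS F: [L M T^-2]
- ma: [L M T^-2] ✓
- mv: [L M T^-1] ✗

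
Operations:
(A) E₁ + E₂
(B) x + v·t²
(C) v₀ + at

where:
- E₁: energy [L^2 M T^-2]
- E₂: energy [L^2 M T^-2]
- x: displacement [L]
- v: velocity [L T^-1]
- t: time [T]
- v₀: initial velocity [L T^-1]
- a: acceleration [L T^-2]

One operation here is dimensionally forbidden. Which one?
(B) x + v·t²

(A) E₁ + E₂: E₁ [L^2 M T^-2] and E₂ [L^2 M T^-2] — same dimensions ✓
(B) x + v·t²: x [L] and v·t² [L T] — different dimensions cannot be added/subtracted ✗
(C) v₀ + at: v₀ [L T^-1] and at [L T^-1] — same dimensions ✓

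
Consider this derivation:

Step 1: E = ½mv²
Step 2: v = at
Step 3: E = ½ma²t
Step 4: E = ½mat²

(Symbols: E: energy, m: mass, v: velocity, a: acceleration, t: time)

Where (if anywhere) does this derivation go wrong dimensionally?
Step 3

Step 1: E = ½mv² → LHS [L^2 M T^-2], RHS [L^2 M T^-2] ✓
Step 2: v = at → LHS [L T^-1], RHS [L T^-1] ✓
Step 3: E = ½ma²t → LHS [L^2 M T^-2], RHS [L^2 M T^-3] ✗

The first dimensional inconsistency appears in step 3: E = ½ma²t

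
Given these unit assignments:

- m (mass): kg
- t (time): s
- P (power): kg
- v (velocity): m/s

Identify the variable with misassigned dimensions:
P

The variable P (power) should have units W, not kg.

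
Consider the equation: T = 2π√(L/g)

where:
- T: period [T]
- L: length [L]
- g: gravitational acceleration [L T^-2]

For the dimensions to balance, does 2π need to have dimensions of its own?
No

T has dimensions [T] and √(L/g) already has dimensions [T], so the equation balances without 2π contributing any dimensions. 2π is a pure (dimensionless) number; changing or removing it would not affect dimensional consistency.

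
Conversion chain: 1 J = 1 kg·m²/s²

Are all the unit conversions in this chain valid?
The chain is correct (no errors).

Correct: Joule is defined as kg·m²/s²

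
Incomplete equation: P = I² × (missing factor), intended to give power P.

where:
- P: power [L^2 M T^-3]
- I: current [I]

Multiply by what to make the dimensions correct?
R (resistance), dimensions [I^-2 L^2 M T^-3]

P has dimensions [L^2 M T^-3] and I² has dimensions [I^2].
The missing factor must have dimensions [L^2 M T^-3] / [I^2] = [I^-2 L^2 M T^-3], i.e. resistance (R).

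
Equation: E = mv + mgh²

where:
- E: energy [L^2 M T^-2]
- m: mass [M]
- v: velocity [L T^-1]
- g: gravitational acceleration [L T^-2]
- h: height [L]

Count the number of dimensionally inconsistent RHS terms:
2

LHS E: [L^2 M T^-2]
- mv: [L M T^-1] ✗
- mgh²: [L^3 M T^-2] ✗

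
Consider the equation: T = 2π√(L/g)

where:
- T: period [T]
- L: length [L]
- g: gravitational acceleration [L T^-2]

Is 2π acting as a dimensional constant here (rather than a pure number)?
No

T has dimensions [T] and √(L/g) already has dimensions [T], so the equation balances without 2π contributing any dimensions. 2π is a pure (dimensionless) number; changing or removing it would not affect dimensional consistency.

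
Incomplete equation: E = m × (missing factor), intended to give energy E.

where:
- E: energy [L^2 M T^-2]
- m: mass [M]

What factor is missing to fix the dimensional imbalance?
v² (velocity squared), dimensions [L^2 T^-2]

E has dimensions [L^2 M T^-2] and m has dimensions [M].
The missing factor must have dimensions [L^2 M T^-2] / [M] = [L^2 T^-2], i.e. velocity squared (v²).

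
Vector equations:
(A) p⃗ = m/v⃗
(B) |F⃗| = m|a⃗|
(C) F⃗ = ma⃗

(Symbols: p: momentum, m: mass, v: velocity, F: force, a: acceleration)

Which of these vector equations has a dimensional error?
(A) p⃗ = m/v⃗

(A) p⃗ = m/v⃗: LHS [L M T^-1], RHS [L^-1 M T] ✗ — momentum is mass times velocity; should be mv⃗ (and division by a vector is undefined)
(B) |F⃗| = m|a⃗|: LHS [L M T^-2], RHS [L M T^-2] ✓ — magnitudes of vectors are scalars
(C) F⃗ = ma⃗: LHS [L M T^-2], RHS [L M T^-2] ✓ — Force and acceleration are vectors, mass is a scalar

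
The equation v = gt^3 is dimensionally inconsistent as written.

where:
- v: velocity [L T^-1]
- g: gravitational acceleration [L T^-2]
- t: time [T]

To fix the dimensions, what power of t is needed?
The exponent of t should be 1: v = gt

The LHS v has dimensions [L T^-1]; t has dimensions [T].
As written, the RHS gt^3 (exponent 3 on t) has dimensions [L T], which does not match.
With exponent 1, the RHS gt has dimensions [L T^-1], matching the LHS.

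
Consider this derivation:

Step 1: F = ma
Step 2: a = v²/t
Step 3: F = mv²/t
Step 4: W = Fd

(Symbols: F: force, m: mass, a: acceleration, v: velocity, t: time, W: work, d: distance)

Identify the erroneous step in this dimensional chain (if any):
Step 2

Step 1: F = ma → LHS [L M T^-2], RHS [L M T^-2] ✓
Step 2: a = v²/t → LHS [L T^-2], RHS [L^2 T^-3] ✗

The first dimensional inconsistency appears in step 2: a = v²/t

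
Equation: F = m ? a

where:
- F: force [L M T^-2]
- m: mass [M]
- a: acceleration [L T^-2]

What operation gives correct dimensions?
multiplication (×): F = m × a

F [L M T^-2]; m [M]; a [L T^-2].
m × a → [L M T^-2] ✓
m ÷ a → [L^-1 M T^2] ✗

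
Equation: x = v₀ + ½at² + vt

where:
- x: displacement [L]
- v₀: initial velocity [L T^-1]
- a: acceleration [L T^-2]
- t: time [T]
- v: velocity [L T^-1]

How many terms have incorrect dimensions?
1

LHS x: [L]
- v₀: [L T^-1] ✗
- ½at²: [L] ✓
- vt: [L] ✓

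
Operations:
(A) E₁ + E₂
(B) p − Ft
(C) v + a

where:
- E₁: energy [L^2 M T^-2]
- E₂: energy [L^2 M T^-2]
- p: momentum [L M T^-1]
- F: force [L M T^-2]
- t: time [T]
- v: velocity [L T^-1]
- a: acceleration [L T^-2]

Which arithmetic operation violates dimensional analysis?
(C) v + a

(A) E₁ + E₂: E₁ [L^2 M T^-2] and E₂ [L^2 M T^-2] — same dimensions ✓
(B) p − Ft: p [L M T^-1] and Ft [L M T^-1] — same dimensions ✓
(C) v + a: v [L T^-1] and a [L T^-2] — different dimensions cannot be added/subtracted ✗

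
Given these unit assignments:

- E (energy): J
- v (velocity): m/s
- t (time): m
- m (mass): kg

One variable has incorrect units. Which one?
t

The variable t (time) should have units s, not m.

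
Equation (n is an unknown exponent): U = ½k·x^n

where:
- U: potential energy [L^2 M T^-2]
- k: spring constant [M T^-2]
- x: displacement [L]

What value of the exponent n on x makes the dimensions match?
n = 2

U has dimensions [L^2 M T^-2]; x has dimensions [L].
The rest of the RHS has dimensions [M T^-2], so x^n must supply [L^2].
With n = 2: ½k·x^2 has dimensions [L^2 M T^-2], matching the LHS ✓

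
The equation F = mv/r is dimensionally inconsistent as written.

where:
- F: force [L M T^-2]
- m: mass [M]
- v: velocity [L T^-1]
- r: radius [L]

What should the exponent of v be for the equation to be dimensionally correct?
The exponent of v should be 2: F = mv^2/r

The LHS F has dimensions [L M T^-2]; v has dimensions [L T^-1].
As written, the RHS mv/r (exponent 1 on v) has dimensions [M T^-1], which does not match.
With exponent 2, the RHS mv^2/r has dimensions [L M T^-2], matching the LHS.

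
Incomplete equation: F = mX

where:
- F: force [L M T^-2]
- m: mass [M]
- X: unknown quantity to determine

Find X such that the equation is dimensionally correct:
X = a (acceleration), dimensions [L T^-2]

F has dimensions [L M T^-2]; the rest of the RHS (m) has dimensions [M].
So X must have dimensions [L T^-2] — X = a (acceleration).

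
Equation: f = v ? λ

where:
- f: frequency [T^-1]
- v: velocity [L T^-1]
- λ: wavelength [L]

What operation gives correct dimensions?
division (÷): f = v ÷ λ

f [T^-1]; v [L T^-1]; λ [L].
v × λ → [L^2 T^-1] ✗
v ÷ λ → [T^-1] ✓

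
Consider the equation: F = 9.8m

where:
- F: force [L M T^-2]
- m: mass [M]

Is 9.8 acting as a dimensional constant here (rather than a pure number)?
Yes

F has dimensions [L M T^-2], while m alone has dimensions [M]. For the equation to balance, the factor 9.8 must carry dimensions [L T^-2] — it is a dimensional constant (a numerical value of a physical quantity with its units suppressed), not a pure number.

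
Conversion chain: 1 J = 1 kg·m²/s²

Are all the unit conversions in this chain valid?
The chain is correct (no errors).

Correct: Joule is defined as kg·m²/s²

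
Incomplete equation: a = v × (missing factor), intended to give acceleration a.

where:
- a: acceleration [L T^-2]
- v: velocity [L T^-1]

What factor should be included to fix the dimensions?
1/t (inverse time), dimensions [T^-1]

a has dimensions [L T^-2] and v has dimensions [L T^-1].
The missing factor must have dimensions [L T^-2] / [L T^-1] = [T^-1], i.e. inverse time (1/t).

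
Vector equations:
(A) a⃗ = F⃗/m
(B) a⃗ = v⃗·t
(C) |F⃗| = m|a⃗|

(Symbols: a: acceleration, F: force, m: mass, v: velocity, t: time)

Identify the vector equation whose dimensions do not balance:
(B) a⃗ = v⃗·t

(A) a⃗ = F⃗/m: LHS [L T^-2], RHS [L T^-2] ✓ — force (vector) divided by mass (scalar)
(B) a⃗ = v⃗·t: LHS [L T^-2], RHS [L] ✗ — acceleration is velocity per time; should be v⃗/t
(C) |F⃗| = m|a⃗|: LHS [L M T^-2], RHS [L M T^-2] ✓ — magnitudes of vectors are scalars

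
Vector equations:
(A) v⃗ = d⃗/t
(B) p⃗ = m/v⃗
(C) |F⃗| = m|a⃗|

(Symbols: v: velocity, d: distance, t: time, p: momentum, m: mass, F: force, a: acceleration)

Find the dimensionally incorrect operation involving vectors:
(B) p⃗ = m/v⃗

(A) v⃗ = d⃗/t: LHS [L T^-1], RHS [L T^-1] ✓ — displacement (vector) divided by time (scalar)
(B) p⃗ = m/v⃗: LHS [L M T^-1], RHS [L^-1 M T] ✗ — momentum is mass times velocity; should be mv⃗ (and division by a vector is undefined)
(C) |F⃗| = m|a⃗|: LHS [L M T^-2], RHS [L M T^-2] ✓ — magnitudes of vectors are scalars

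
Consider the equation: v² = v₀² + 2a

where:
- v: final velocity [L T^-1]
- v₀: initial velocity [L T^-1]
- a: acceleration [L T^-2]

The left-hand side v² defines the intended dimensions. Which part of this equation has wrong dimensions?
The term 2a

Checking each RHS term against the LHS:
- v₀²: [L^2 T^-2] — matches v² [L^2 T^-2] ✓
- 2a: [L T^-2] — does NOT match v² [L^2 T^-2] ✗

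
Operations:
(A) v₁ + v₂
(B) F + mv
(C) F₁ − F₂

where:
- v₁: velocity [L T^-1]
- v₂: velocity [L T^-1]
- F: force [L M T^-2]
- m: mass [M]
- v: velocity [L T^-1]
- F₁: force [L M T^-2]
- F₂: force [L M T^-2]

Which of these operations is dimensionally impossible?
(B) F + mv

(A) v₁ + v₂: v₁ [L T^-1] and v₂ [L T^-1] — same dimensions ✓
(B) F + mv: F [L M T^-2] and mv [L M T^-1] — different dimensions cannot be added/subtracted ✗
(C) F₁ − F₂: F₁ [L M T^-2] and F₂ [L M T^-2] — same dimensions ✓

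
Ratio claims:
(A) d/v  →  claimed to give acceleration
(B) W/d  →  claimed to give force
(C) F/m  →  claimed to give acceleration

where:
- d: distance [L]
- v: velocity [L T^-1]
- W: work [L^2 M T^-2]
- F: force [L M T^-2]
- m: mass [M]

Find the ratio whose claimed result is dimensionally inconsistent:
(A) d/v does not give acceleration

(A) d/v: [T] ≠ acceleration [L T^-2] ✗
(B) W/d: [L M T^-2] = force [L M T^-2] ✓
(C) F/m: [L T^-2] = acceleration [L T^-2] ✓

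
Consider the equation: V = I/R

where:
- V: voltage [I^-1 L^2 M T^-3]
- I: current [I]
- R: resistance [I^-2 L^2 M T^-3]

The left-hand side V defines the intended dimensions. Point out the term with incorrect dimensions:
The right-hand side term I/R

V has dimensions [I^-1 L^2 M T^-3], but I/R has dimensions [I^3 L^-2 M^-1 T^3], so the term I/R is dimensionally wrong for V.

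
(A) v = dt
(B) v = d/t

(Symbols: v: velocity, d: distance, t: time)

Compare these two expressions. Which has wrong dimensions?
(A)

(A) v = dt: LHS [L T^-1], RHS [L T] ✗
(B) v = d/t: LHS [L T^-1], RHS [L T^-1] ✓

Expression (A) v = dt is dimensionally incorrect.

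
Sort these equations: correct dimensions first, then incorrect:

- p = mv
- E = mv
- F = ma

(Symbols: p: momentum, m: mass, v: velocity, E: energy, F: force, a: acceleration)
Dimensionally correct: p = mv, F = ma
Dimensionally incorrect: E = mv
Ordered (correct first, then incorrect): p = mv, F = ma, E = mv

- p = mv: LHS [L M T^-1], RHS [L M T^-1] → correct ✓
- E = mv: LHS [L^2 M T^-2], RHS [L M T^-1] → incorrect ✗
- F = ma: LHS [L M T^-2], RHS [L M T^-2] → correct ✓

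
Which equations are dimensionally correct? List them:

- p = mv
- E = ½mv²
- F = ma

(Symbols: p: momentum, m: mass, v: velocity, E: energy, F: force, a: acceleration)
Dimensionally correct: p = mv, E = ½mv², F = ma
Dimensionally incorrect: none
Ordered (correct first, then incorrect): p = mv, E = ½mv², F = ma

- p = mv: LHS [L M T^-1], RHS [L M T^-1] → correct ✓
- E = ½mv²: LHS [L^2 M T^-2], RHS [L^2 M T^-2] → correct ✓
- F = ma: LHS [L M T^-2], RHS [L M T^-2] → correct ✓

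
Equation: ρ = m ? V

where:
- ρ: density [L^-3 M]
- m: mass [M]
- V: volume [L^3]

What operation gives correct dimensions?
division (÷): ρ = m ÷ V

ρ [L^-3 M]; m [M]; V [L^3].
m × V → [L^3 M] ✗
m ÷ V → [L^-3 M] ✓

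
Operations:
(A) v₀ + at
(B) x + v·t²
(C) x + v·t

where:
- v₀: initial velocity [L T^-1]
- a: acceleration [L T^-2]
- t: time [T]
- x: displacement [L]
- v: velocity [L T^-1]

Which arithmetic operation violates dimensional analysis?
(B) x + v·t²

(A) v₀ + at: v₀ [L T^-1] and at [L T^-1] — same dimensions ✓
(B) x + v·t²: x [L] and v·t² [L T] — different dimensions cannot be added/subtracted ✗
(C) x + v·t: x [L] and v·t [L] — same dimensions ✓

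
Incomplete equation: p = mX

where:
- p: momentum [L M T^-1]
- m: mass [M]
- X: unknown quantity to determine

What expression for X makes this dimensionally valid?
X = v (velocity), dimensions [L T^-1]

p has dimensions [L M T^-1]; the rest of the RHS (m) has dimensions [M].
So X must have dimensions [L T^-1] — X = v (velocity).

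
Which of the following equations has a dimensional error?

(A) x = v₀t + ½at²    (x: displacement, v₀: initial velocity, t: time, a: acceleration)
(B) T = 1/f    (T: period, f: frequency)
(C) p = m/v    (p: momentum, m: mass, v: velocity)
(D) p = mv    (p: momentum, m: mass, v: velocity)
(C) p = m/v

The equation (C) p = m/v is dimensionally incorrect.

LHS (p): [L M T^-1]
RHS (m/v): [L^-1 M T] ✗

The dimensions do not match. The other three equations balance.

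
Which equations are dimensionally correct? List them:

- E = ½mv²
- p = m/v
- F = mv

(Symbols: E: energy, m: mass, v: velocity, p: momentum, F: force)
Dimensionally correct: E = ½mv²
Dimensionally incorrect: p = m/v, F = mv
Ordered (correct first, then incorrect): E = ½mv², p = m/v, F = mv

- E = ½mv²: LHS [L^2 M T^-2], RHS [L^2 M T^-2] → correct ✓
- p = m/v: LHS [L M T^-1], RHS [L^-1 M T] → incorrect ✗
- F = mv: LHS [L M T^-2], RHS [L M T^-1] → incorrect ✗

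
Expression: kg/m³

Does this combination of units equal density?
Yes

The expression kg/m³ has dimensions [L^-3 M], which is exactly density [L^-3 M].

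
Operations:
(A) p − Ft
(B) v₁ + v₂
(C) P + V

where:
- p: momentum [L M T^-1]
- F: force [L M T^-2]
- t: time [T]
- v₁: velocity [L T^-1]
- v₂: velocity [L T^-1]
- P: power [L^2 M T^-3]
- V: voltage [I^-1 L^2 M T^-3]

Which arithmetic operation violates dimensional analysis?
(C) P + V

(A) p − Ft: p [L M T^-1] and Ft [L M T^-1] — same dimensions ✓
(B) v₁ + v₂: v₁ [L T^-1] and v₂ [L T^-1] — same dimensions ✓
(C) P + V: P [L^2 M T^-3] and V [I^-1 L^2 M T^-3] — different dimensions cannot be added/subtracted ✗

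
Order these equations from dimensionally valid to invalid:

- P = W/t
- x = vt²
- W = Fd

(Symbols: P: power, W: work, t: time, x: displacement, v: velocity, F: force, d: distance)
Dimensionally correct: P = W/t, W = Fd
Dimensionally incorrect: x = vt²
Ordered (correct first, then incorrect): P = W/t, W = Fd, x = vt²

- P = W/t: LHS [L^2 M T^-3], RHS [L^2 M T^-3] → correct ✓
- x = vt²: LHS [L], RHS [L T] → incorrect ✗
- W = Fd: LHS [L^2 M T^-2], RHS [L^2 M T^-2] → correct ✓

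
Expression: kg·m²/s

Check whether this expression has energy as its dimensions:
No

The expression kg·m²/s has dimensions [L^2 M T^-1], but energy has dimensions [L^2 M T^-2].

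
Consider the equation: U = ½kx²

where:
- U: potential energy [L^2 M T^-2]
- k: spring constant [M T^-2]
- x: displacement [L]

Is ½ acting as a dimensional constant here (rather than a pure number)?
No

U has dimensions [L^2 M T^-2] and kx² already has dimensions [L^2 M T^-2], so the equation balances without ½ contributing any dimensions. ½ is a pure (dimensionless) number; changing or removing it would not affect dimensional consistency.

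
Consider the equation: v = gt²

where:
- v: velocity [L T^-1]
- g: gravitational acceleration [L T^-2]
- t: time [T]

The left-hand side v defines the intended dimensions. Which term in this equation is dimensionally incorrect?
The right-hand side term gt²

v has dimensions [L T^-1], but gt² has dimensions [L], so the term gt² is dimensionally wrong for v.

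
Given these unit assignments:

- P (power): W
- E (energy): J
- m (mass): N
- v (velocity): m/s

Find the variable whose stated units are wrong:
m

The variable m (mass) should have units kg, not N.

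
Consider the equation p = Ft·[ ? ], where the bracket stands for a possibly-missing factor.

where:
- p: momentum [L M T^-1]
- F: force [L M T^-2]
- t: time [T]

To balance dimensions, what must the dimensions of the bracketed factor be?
Nothing is missing — the bracketed factor must be dimensionless.

p has dimensions [L M T^-1] and Ft already has dimensions [L M T^-1], so p = Ft is dimensionally complete.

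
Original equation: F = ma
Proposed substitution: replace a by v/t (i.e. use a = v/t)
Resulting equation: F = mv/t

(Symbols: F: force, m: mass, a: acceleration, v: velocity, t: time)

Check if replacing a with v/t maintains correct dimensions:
Yes

[a] = [L T^-2] and [v/t] = [L T^-2]. These match, so the substitution replaces a quantity by one of the same dimensions and the result F = mv/t has LHS [L M T^-2] vs RHS [L M T^-2] — still consistent.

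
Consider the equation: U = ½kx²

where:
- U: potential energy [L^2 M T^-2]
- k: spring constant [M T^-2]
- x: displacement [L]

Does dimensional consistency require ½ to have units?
No

U has dimensions [L^2 M T^-2] and kx² already has dimensions [L^2 M T^-2], so the equation balances without ½ contributing any dimensions. ½ is a pure (dimensionless) number; changing or removing it would not affect dimensional consistency.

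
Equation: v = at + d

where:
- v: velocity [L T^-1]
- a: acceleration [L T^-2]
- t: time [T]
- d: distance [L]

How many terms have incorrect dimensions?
1

LHS v: [L T^-1]
- at: [L T^-1] ✓
- d: [L] ✗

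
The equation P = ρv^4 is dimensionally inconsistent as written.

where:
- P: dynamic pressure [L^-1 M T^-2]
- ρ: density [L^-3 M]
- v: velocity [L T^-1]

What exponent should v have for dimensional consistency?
The exponent of v should be 2: P = ρv^2

The LHS P has dimensions [L^-1 M T^-2]; v has dimensions [L T^-1].
As written, the RHS ρv^4 (exponent 4 on v) has dimensions [L M T^-4], which does not match.
With exponent 2, the RHS ρv^2 has dimensions [L^-1 M T^-2], matching the LHS.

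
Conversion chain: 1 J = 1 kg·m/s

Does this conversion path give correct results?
The chain is incorrect (it contains an error).

Incorrect: Joule is kg·m²/s², not kg·m/s (that is momentum)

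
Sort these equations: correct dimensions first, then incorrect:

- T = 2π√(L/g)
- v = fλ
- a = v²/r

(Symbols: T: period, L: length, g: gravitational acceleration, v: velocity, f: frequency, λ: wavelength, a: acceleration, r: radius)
Dimensionally correct: T = 2π√(L/g), v = fλ, a = v²/r
Dimensionally incorrect: none
Ordered (correct first, then incorrect): T = 2π√(L/g), v = fλ, a = v²/r

- T = 2π√(L/g): LHS [T], RHS [T] → correct ✓
- v = fλ: LHS [L T^-1], RHS [L T^-1] → correct ✓
- a = v²/r: LHS [L T^-2], RHS [L T^-2] → correct ✓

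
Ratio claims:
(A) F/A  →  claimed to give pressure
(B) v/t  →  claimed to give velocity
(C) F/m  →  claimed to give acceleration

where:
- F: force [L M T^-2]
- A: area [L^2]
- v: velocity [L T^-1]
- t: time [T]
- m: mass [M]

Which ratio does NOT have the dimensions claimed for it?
(B) v/t does not give velocity

(A) F/A: [L^-1 M T^-2] = pressure [L^-1 M T^-2] ✓
(B) v/t: [L T^-2] ≠ velocity [L T^-1] ✗
(C) F/m: [L T^-2] = acceleration [L T^-2] ✓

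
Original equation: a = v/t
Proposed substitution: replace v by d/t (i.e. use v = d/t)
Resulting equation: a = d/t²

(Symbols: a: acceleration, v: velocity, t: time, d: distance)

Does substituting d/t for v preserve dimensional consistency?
Yes

[v] = [L T^-1] and [d/t] = [L T^-1]. These match, so the substitution replaces a quantity by one of the same dimensions and the result a = d/t² has LHS [L T^-2] vs RHS [L T^-2] — still consistent.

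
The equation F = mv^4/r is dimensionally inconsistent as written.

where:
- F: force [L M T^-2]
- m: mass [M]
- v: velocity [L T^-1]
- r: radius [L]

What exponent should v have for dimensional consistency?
The exponent of v should be 2: F = mv^2/r

The LHS F has dimensions [L M T^-2]; v has dimensions [L T^-1].
As written, the RHS mv^4/r (exponent 4 on v) has dimensions [L^3 M T^-4], which does not match.
With exponent 2, the RHS mv^2/r has dimensions [L M T^-2], matching the LHS.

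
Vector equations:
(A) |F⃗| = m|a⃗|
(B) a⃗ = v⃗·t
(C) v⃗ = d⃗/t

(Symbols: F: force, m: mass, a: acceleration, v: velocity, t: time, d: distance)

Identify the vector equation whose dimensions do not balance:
(B) a⃗ = v⃗·t

(A) |F⃗| = m|a⃗|: LHS [L M T^-2], RHS [L M T^-2] ✓ — magnitudes of vectors are scalars
(B) a⃗ = v⃗·t: LHS [L T^-2], RHS [L] ✗ — acceleration is velocity per time; should be v⃗/t
(C) v⃗ = d⃗/t: LHS [L T^-1], RHS [L T^-1] ✓ — displacement (vector) divided by time (scalar)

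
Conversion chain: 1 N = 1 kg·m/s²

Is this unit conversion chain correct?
The chain is correct (no errors).

Correct: Newton is defined as kg·m/s²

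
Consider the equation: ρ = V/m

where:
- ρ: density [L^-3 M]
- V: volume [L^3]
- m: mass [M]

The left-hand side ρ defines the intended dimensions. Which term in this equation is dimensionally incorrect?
The right-hand side term V/m

ρ has dimensions [L^-3 M], but V/m has dimensions [L^3 M^-1], so the term V/m is dimensionally wrong for ρ.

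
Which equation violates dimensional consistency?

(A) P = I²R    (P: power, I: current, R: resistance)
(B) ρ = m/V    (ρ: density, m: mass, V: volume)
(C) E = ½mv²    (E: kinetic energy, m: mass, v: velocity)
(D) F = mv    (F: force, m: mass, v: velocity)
(D) F = mv

The equation (D) F = mv is dimensionally incorrect.

LHS (F): [L M T^-2]
RHS (mv): [L M T^-1] ✗

The dimensions do not match. The other three equations balance.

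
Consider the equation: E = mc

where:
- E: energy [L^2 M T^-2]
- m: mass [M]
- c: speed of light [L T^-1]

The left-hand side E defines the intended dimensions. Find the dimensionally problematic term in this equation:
The right-hand side term mc

E has dimensions [L^2 M T^-2], but mc has dimensions [L M T^-1], so the term mc is dimensionally wrong for E.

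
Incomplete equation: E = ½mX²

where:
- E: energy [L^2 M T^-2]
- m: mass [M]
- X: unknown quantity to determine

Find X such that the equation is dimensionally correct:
X = v (velocity), dimensions [L T^-1]

E has dimensions [L^2 M T^-2]; the rest of the RHS (½m) has dimensions [M].
So X² must have dimensions [L^2 T^-2], i.e. X has dimensions [L T^-1] — X = v (velocity).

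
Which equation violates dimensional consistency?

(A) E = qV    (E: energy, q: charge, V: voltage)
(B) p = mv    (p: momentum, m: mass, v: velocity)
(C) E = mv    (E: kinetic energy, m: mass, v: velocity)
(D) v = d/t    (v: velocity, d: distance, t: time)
(C) E = mv

The equation (C) E = mv is dimensionally incorrect.

LHS (E): [L^2 M T^-2]
RHS (mv): [L M T^-1] ✗

The dimensions do not match. The other three equations balance.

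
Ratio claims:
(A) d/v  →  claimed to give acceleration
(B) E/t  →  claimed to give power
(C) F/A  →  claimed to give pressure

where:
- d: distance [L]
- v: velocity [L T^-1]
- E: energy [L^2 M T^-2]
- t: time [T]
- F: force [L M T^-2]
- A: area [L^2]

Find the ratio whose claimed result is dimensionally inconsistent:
(A) d/v does not give acceleration

(A) d/v: [T] ≠ acceleration [L T^-2] ✗
(B) E/t: [L^2 M T^-3] = power [L^2 M T^-3] ✓
(C) F/A: [L^-1 M T^-2] = pressure [L^-1 M T^-2] ✓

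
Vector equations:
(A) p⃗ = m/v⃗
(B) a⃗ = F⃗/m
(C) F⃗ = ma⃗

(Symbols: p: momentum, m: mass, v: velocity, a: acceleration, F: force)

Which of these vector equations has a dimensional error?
(A) p⃗ = m/v⃗

(A) p⃗ = m/v⃗: LHS [L M T^-1], RHS [L^-1 M T] ✗ — momentum is mass times velocity; should be mv⃗ (and division by a vector is undefined)
(B) a⃗ = F⃗/m: LHS [L T^-2], RHS [L T^-2] ✓ — force (vector) divided by mass (scalar)
(C) F⃗ = ma⃗: LHS [L M T^-2], RHS [L M T^-2] ✓ — Force and acceleration are vectors, mass is a scalar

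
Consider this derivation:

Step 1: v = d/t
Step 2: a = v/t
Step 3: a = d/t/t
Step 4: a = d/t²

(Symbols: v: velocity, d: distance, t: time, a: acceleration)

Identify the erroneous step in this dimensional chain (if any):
No step introduces an error — all steps are dimensionally consistent.

Step 1: v = d/t → LHS [L T^-1], RHS [L T^-1] ✓
Step 2: a = v/t → LHS [L T^-2], RHS [L T^-2] ✓
Step 3: a = d/t/t → LHS [L T^-2], RHS [L T^-2] ✓
Step 4: a = d/t² → LHS [L T^-2], RHS [L T^-2] ✓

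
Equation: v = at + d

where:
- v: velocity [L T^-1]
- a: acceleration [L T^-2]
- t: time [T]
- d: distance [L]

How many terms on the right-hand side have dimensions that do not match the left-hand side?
1

LHS v: [L T^-1]
- at: [L T^-1] ✓
- d: [L] ✗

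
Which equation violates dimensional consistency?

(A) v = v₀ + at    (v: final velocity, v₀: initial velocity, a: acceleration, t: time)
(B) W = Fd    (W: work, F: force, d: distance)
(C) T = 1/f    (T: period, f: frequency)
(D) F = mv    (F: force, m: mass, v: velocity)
(D) F = mv

The equation (D) F = mv is dimensionally incorrect.

LHS (F): [L M T^-2]
RHS (mv): [L M T^-1] ✗

The dimensions do not match. The other three equations balance.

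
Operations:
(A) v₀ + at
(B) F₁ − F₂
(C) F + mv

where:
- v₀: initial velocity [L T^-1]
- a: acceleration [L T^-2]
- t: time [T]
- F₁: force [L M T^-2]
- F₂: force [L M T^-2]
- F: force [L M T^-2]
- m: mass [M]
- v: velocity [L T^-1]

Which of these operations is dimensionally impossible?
(C) F + mv

(A) v₀ + at: v₀ [L T^-1] and at [L T^-1] — same dimensions ✓
(B) F₁ − F₂: F₁ [L M T^-2] and F₂ [L M T^-2] — same dimensions ✓
(C) F + mv: F [L M T^-2] and mv [L M T^-1] — different dimensions cannot be added/subtracted ✗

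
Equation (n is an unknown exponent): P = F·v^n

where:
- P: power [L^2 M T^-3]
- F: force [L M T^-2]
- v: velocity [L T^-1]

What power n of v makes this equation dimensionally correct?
n = 1

P has dimensions [L^2 M T^-3]; v has dimensions [L T^-1].
The rest of the RHS has dimensions [L M T^-2], so v^n must supply [L T^-1].
With n = 1: F·v^1 has dimensions [L^2 M T^-3], matching the LHS ✓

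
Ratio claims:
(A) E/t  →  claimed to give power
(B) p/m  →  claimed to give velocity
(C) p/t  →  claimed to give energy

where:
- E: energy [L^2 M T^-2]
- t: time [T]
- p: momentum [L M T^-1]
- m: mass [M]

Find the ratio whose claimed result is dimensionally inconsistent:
(C) p/t does not give energy

(A) E/t: [L^2 M T^-3] = power [L^2 M T^-3] ✓
(B) p/m: [L T^-1] = velocity [L T^-1] ✓
(C) p/t: [L M T^-2] ≠ energy [L^2 M T^-2] ✗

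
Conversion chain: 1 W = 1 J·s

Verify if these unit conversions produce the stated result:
The chain is incorrect (it contains an error).

Incorrect: Watt is J/s, not J·s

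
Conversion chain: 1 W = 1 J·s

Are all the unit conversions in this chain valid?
The chain is incorrect (it contains an error).

Incorrect: Watt is J/s, not J·s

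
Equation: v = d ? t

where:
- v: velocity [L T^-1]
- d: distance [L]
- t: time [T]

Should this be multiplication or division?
division (÷): v = d ÷ t

v [L T^-1]; d [L]; t [T].
d × t → [L T] ✗
d ÷ t → [L T^-1] ✓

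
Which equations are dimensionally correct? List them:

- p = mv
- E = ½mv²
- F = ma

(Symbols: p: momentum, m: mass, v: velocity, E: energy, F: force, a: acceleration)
Dimensionally correct: p = mv, E = ½mv², F = ma
Dimensionally incorrect: none
Ordered (correct first, then incorrect): p = mv, E = ½mv², F = ma

- p = mv: LHS [L M T^-1], RHS [L M T^-1] → correct ✓
- E = ½mv²: LHS [L^2 M T^-2], RHS [L^2 M T^-2] → correct ✓
- F = ma: LHS [L M T^-2], RHS [L M T^-2] → correct ✓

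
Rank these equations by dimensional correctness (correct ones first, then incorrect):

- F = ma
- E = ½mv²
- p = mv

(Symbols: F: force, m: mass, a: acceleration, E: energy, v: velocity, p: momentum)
Dimensionally correct: F = ma, E = ½mv², p = mv
Dimensionally incorrect: none
Ordered (correct first, then incorrect): F = ma, E = ½mv², p = mv

- F = ma: LHS [L M T^-2], RHS [L M T^-2] → correct ✓
- E = ½mv²: LHS [L^2 M T^-2], RHS [L^2 M T^-2] → correct ✓
- p = mv: LHS [L M T^-1], RHS [L M T^-1] → correct ✓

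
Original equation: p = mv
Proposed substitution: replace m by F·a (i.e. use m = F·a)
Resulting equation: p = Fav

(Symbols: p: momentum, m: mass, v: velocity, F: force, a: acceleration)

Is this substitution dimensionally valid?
No

[m] = [M] and [F·a] = [L^2 M T^-4]. These differ, so the substitution replaces a quantity by one of different dimensions and the result p = Fav has LHS [L M T^-1] vs RHS [L^3 M T^-5] — inconsistent.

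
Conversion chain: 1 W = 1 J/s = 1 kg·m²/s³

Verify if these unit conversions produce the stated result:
The chain is correct (no errors).

Correct: Watt is Joule per second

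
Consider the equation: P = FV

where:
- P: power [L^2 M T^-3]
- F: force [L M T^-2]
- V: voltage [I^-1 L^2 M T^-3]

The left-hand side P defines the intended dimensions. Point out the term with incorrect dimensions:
The right-hand side term FV

P has dimensions [L^2 M T^-3], but FV has dimensions [I^-1 L^3 M^2 T^-5], so the term FV is dimensionally wrong for P.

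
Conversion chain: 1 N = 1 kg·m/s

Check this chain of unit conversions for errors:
The chain is incorrect (it contains an error).

Incorrect: Newton is kg·m/s², not kg·m/s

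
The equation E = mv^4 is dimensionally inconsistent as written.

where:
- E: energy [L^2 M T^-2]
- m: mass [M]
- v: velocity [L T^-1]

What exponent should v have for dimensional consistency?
The exponent of v should be 2: E = mv^2

The LHS E has dimensions [L^2 M T^-2]; v has dimensions [L T^-1].
As written, the RHS mv^4 (exponent 4 on v) has dimensions [L^4 M T^-4], which does not match.
With exponent 2, the RHS mv^2 has dimensions [L^2 M T^-2], matching the LHS.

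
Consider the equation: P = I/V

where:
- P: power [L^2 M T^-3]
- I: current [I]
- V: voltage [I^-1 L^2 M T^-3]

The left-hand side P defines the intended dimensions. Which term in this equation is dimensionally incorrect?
The right-hand side term I/V

P has dimensions [L^2 M T^-3], but I/V has dimensions [I^2 L^-2 M^-1 T^3], so the term I/V is dimensionally wrong for P.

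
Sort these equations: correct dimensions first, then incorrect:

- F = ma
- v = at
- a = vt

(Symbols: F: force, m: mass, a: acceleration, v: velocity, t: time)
Dimensionally correct: F = ma, v = at
Dimensionally incorrect: a = vt
Ordered (correct first, then incorrect): F = ma, v = at, a = vt

- F = ma: LHS [L M T^-2], RHS [L M T^-2] → correct ✓
- v = at: LHS [L T^-1], RHS [L T^-1] → correct ✓
- a = vt: LHS [L T^-2], RHS [L] → incorrect ✗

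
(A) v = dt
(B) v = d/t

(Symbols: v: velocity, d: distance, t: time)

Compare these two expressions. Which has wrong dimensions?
(A)

(A) v = dt: LHS [L T^-1], RHS [L T] ✗
(B) v = d/t: LHS [L T^-1], RHS [L T^-1] ✓

Expression (A) v = dt is dimensionally incorrect.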